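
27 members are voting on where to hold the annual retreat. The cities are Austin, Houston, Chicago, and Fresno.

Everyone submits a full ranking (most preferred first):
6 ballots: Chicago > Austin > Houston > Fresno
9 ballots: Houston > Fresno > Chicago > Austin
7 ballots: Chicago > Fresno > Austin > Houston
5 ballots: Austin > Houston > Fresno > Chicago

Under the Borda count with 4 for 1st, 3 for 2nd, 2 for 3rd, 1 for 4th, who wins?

Austin: 6×3 + 9×1 + 7×2 + 5×4 = 61
Houston: 6×2 + 9×4 + 7×1 + 5×3 = 70
Chicago: 6×4 + 9×2 + 7×4 + 5×1 = 75
Fresno: 6×1 + 9×3 + 7×3 + 5×2 = 64

Chicago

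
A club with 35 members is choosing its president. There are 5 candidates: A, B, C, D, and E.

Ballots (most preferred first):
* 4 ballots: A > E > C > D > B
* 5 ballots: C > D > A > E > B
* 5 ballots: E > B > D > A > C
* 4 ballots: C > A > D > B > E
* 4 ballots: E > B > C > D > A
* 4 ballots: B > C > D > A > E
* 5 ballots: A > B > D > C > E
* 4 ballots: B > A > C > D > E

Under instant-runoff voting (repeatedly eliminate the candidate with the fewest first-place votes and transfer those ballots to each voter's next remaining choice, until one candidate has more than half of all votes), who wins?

A

Round 1: A 9, B 8, C 9, D 0, E 9. D eliminated.
Round 2: A 9, B 8, C 9, E 9. B eliminated.
Round 3: A 13, C 13, E 9. E eliminated.
Round 4: A 18, C 17. A has a majority (≥18).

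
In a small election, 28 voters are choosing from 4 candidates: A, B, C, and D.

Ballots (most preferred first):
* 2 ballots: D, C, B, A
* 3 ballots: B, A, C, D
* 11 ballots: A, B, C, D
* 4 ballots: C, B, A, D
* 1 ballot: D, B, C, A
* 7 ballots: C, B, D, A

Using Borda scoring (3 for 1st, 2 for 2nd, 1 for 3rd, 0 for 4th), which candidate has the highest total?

B

A: 2×0 + 3×2 + 11×3 + 4×1 + 1×0 + 7×0 = 43
B: 2×1 + 3×3 + 11×2 + 4×2 + 1×2 + 7×2 = 57
C: 2×2 + 3×1 + 11×1 + 4×3 + 1×1 + 7×3 = 52
D: 2×3 + 3×0 + 11×0 + 4×0 + 1×3 + 7×1 = 16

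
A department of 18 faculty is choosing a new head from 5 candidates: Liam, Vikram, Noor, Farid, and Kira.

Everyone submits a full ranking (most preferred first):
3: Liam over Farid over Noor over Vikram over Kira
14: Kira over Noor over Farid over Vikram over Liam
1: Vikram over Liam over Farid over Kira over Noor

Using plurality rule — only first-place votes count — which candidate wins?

First-place votes: Liam 3, Vikram 1, Noor 0, Farid 0, Kira 14.

Kira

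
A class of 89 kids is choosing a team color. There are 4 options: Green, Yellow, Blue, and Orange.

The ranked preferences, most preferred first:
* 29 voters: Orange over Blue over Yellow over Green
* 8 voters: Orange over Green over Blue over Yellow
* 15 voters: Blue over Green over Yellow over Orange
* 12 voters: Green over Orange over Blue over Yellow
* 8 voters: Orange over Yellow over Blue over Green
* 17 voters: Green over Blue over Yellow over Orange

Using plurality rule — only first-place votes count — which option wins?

Orange

First-place votes: Green 29, Yellow 0, Blue 15, Orange 45.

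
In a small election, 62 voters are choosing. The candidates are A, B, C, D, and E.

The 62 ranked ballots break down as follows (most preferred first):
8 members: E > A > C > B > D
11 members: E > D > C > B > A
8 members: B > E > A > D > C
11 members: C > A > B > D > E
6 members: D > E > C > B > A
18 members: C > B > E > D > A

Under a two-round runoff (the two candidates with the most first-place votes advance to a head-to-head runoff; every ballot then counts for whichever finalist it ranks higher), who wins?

Round 1 first-place votes: A 0, B 8, C 29, D 6, E 19. C and E advance.
Runoff: C is ranked above E on 29 ballots, E above C on 33.

E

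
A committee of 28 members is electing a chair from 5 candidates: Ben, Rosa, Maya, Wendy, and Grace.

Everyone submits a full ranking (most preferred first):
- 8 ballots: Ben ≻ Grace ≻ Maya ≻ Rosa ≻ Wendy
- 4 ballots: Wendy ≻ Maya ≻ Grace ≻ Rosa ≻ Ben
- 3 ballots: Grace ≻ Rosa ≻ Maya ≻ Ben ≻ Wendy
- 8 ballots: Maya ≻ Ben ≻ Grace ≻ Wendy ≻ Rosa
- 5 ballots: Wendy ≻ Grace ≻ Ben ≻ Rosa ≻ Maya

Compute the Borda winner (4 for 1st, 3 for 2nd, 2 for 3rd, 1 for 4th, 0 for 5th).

Ben: 8×4 + 4×0 + 3×1 + 8×3 + 5×2 = 69
Rosa: 8×1 + 4×1 + 3×3 + 8×0 + 5×1 = 26
Maya: 8×2 + 4×3 + 3×2 + 8×4 + 5×0 = 66
Wendy: 8×0 + 4×4 + 3×0 + 8×1 + 5×4 = 44
Grace: 8×3 + 4×2 + 3×4 + 8×2 + 5×3 = 75

Grace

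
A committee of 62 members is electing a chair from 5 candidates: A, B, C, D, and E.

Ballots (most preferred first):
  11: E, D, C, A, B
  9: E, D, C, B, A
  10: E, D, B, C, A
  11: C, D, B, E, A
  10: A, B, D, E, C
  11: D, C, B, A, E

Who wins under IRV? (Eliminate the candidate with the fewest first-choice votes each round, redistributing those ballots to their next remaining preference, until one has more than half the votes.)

Round 1: A 10, B 0, C 11, D 11, E 30. B eliminated.
Round 2: A 10, C 11, D 11, E 30. A eliminated.
Round 3: C 11, D 21, E 30. C eliminated.
Round 4: D 32, E 30. D has a majority (≥32).

D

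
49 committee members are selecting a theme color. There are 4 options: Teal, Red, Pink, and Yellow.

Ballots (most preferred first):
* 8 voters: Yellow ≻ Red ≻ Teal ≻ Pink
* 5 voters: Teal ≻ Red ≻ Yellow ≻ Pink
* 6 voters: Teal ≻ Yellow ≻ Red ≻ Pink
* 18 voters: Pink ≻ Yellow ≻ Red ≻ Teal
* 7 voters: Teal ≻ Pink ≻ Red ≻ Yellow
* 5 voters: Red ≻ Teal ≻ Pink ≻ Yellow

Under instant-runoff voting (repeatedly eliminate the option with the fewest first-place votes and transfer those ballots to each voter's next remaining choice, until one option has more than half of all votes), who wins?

Round 1: Teal 18, Red 5, Pink 18, Yellow 8. Red eliminated.
Round 2: Teal 23, Pink 18, Yellow 8. Yellow eliminated.
Round 3: Teal 31, Pink 18. Teal has a majority (≥25).

Teal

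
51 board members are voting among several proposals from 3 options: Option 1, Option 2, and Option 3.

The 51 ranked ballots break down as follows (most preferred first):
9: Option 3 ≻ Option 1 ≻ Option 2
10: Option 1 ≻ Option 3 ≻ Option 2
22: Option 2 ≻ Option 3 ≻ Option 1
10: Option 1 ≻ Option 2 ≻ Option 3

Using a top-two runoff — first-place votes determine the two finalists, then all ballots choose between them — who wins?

Round 1 first-place votes: Option 1 20, Option 2 22, Option 3 9. Option 2 and Option 1 advance.
Runoff: Option 2 is ranked above Option 1 on 22 ballots, Option 1 above Option 2 on 29.

Option 1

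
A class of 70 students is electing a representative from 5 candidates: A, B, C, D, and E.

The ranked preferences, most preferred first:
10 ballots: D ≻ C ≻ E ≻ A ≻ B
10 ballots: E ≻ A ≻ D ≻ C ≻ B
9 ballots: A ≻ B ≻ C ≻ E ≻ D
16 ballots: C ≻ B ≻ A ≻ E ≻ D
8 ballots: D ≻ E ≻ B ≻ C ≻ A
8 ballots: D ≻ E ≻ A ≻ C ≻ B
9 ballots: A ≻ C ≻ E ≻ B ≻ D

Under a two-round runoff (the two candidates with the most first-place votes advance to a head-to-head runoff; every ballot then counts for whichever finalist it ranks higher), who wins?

Round 1 first-place votes: A 18, B 0, C 16, D 26, E 10. D and A advance.
Runoff: D is ranked above A on 26 ballots, A above D on 44.

A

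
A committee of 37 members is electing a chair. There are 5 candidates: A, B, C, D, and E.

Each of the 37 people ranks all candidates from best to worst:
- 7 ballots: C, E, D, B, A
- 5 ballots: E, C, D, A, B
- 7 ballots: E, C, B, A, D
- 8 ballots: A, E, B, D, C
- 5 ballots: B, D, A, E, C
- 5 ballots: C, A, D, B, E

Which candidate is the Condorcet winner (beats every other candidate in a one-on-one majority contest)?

E

E vs A: 19–18
E vs B: 27–10
E vs C: 25–12
E vs D: 27–10
E beats every other candidate.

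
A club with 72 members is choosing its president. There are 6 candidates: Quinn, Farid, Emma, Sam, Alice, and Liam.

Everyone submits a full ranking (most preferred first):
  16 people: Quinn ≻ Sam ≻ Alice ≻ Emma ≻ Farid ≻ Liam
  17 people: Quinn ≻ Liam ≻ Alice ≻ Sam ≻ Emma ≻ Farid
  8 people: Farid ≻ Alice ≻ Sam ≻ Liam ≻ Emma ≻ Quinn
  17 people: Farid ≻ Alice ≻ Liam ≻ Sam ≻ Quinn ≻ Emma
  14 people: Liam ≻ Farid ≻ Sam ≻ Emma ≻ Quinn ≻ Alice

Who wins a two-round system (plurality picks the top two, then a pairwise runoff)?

Farid

Round 1 first-place votes: Quinn 33, Farid 25, Emma 0, Sam 0, Alice 0, Liam 14. Quinn and Farid advance.
Runoff: Quinn is ranked above Farid on 33 ballots, Farid above Quinn on 39.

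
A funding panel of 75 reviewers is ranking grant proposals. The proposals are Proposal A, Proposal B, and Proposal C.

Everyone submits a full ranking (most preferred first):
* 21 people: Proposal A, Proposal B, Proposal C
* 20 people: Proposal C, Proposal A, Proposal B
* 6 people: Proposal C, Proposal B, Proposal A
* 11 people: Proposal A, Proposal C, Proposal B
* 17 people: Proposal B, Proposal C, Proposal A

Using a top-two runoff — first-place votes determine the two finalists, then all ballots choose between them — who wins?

Round 1 first-place votes: Proposal A 32, Proposal B 17, Proposal C 26. Proposal A and Proposal C advance.
Runoff: Proposal A is ranked above Proposal C on 32 ballots, Proposal C above Proposal A on 43.

Proposal C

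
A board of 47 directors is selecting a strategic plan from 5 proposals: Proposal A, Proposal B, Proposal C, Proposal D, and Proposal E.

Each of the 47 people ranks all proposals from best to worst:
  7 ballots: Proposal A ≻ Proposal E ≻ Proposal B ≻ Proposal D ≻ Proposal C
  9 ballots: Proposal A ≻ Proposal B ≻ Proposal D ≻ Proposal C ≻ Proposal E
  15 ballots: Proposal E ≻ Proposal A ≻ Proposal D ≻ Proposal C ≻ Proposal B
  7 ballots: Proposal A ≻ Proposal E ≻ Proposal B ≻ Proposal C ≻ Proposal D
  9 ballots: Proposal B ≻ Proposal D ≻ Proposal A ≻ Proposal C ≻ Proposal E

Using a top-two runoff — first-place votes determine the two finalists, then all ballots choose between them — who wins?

Round 1 first-place votes: Proposal A 23, Proposal B 9, Proposal C 0, Proposal D 0, Proposal E 15. Proposal A and Proposal E advance.
Runoff: Proposal A is ranked above Proposal E on 32 ballots, Proposal E above Proposal A on 15.

Proposal A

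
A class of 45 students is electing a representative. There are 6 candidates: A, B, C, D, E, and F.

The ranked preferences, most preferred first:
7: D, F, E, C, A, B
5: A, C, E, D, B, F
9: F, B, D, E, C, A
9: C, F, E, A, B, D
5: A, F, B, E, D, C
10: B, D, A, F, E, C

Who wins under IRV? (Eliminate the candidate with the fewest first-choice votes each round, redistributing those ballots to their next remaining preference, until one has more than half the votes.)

Round 1: A 10, B 10, C 9, D 7, E 0, F 9. E eliminated.
Round 2: A 10, B 10, C 9, D 7, F 9. D eliminated.
Round 3: A 10, B 10, C 9, F 16. C eliminated.
Round 4: A 10, B 10, F 25. F has a majority (≥23).

F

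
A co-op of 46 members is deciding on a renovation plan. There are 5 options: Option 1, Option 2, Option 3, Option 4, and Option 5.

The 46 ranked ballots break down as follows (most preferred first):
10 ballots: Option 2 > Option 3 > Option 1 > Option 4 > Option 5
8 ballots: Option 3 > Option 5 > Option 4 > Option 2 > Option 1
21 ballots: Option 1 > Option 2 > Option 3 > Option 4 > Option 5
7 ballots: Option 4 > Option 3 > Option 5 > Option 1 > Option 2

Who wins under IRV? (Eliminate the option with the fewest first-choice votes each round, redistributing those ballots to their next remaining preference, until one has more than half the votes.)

Option 3

Round 1: Option 1 21, Option 2 10, Option 3 8, Option 4 7, Option 5 0. Option 5 eliminated.
Round 2: Option 1 21, Option 2 10, Option 3 8, Option 4 7. Option 4 eliminated.
Round 3: Option 1 21, Option 2 10, Option 3 15. Option 2 eliminated.
Round 4: Option 1 21, Option 3 25. Option 3 has a majority (≥24).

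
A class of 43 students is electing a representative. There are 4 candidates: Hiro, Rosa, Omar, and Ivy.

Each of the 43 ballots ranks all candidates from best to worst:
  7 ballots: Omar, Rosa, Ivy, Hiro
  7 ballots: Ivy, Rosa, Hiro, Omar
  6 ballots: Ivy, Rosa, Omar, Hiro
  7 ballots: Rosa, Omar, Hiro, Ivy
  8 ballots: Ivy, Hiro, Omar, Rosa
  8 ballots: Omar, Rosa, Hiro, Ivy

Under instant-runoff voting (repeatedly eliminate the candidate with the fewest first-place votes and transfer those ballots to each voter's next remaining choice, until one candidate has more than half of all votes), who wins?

Round 1: Hiro 0, Rosa 7, Omar 15, Ivy 21. Hiro eliminated.
Round 2: Rosa 7, Omar 15, Ivy 21. Rosa eliminated.
Round 3: Omar 22, Ivy 21. Omar has a majority (≥22).

Omar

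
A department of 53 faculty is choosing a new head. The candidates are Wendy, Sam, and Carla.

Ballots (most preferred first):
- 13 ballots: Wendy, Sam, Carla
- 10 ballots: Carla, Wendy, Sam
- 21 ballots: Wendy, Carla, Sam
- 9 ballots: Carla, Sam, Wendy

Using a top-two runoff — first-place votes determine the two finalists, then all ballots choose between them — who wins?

Round 1 first-place votes: Wendy 34, Sam 0, Carla 19. Wendy and Carla advance.
Runoff: Wendy is ranked above Carla on 34 ballots, Carla above Wendy on 19.

Wendy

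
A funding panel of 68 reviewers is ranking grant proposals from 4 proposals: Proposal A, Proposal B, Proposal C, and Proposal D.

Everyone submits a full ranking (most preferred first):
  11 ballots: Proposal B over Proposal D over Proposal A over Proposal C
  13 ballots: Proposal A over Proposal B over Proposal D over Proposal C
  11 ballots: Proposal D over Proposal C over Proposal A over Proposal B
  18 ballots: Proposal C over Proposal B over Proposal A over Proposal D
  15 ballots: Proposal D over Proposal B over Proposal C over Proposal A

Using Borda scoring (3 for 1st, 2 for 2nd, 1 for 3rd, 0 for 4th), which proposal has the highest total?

Proposal B

Proposal A: 11×1 + 13×3 + 11×1 + 18×1 + 15×0 = 79
Proposal B: 11×3 + 13×2 + 11×0 + 18×2 + 15×2 = 125
Proposal C: 11×0 + 13×0 + 11×2 + 18×3 + 15×1 = 91
Proposal D: 11×2 + 13×1 + 11×3 + 18×0 + 15×3 = 113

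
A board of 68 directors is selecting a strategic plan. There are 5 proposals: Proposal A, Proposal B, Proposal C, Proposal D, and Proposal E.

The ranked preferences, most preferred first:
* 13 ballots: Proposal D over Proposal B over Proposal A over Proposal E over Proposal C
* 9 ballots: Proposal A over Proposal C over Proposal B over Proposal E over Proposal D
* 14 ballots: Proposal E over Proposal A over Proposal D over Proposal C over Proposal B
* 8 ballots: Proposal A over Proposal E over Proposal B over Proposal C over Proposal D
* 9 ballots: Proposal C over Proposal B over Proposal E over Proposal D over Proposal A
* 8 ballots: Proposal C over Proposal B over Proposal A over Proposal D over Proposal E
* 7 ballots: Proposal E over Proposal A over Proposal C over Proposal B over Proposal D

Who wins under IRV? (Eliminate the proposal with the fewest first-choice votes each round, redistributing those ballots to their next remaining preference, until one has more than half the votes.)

Proposal A

Round 1: Proposal A 17, Proposal B 0, Proposal C 17, Proposal D 13, Proposal E 21. Proposal B eliminated.
Round 2: Proposal A 17, Proposal C 17, Proposal D 13, Proposal E 21. Proposal D eliminated.
Round 3: Proposal A 30, Proposal C 17, Proposal E 21. Proposal C eliminated.
Round 4: Proposal A 38, Proposal E 30. Proposal A has a majority (≥35).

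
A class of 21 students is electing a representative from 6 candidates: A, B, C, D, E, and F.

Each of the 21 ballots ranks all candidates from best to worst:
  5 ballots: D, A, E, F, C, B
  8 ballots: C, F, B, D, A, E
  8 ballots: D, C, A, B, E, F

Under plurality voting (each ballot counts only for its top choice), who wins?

D

First-place votes: A 0, B 0, C 8, D 13, E 0, F 0.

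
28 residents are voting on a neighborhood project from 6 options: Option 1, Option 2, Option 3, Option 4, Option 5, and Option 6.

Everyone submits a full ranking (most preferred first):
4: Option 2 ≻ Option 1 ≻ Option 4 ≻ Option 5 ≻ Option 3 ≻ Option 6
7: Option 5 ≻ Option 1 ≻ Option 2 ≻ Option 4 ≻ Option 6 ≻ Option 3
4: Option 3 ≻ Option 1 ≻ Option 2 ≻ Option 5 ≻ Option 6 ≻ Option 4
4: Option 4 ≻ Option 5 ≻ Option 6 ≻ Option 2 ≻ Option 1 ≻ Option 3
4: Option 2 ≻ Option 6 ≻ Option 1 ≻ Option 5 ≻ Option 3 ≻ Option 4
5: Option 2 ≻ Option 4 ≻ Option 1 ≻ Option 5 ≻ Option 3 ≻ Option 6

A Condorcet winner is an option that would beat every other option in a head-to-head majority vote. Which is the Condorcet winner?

Option 2 vs Option 1: 17–11
Option 2 vs Option 3: 24–4
Option 2 vs Option 4: 24–4
Option 2 vs Option 5: 17–11
Option 2 vs Option 6: 24–4
Option 2 beats every other option.

Option 2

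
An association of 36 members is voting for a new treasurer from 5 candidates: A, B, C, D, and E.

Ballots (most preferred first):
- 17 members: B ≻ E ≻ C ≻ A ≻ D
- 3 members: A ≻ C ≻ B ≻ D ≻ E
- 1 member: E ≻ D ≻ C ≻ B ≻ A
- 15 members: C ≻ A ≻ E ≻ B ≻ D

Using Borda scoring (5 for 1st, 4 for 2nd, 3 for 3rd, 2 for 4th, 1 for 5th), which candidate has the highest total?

A: 17×2 + 3×5 + 1×1 + 15×4 = 110
B: 17×5 + 3×3 + 1×2 + 15×2 = 126
C: 17×3 + 3×4 + 1×3 + 15×5 = 141
D: 17×1 + 3×2 + 1×4 + 15×1 = 42
E: 17×4 + 3×1 + 1×5 + 15×3 = 121

C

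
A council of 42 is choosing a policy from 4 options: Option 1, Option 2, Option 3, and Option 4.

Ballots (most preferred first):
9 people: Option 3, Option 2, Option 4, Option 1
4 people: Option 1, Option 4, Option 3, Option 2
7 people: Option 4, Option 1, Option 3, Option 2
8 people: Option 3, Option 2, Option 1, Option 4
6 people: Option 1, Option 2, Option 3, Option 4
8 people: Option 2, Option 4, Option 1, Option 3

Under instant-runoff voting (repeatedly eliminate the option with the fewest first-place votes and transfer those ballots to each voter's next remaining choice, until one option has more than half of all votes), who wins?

Option 1

Round 1: Option 1 10, Option 2 8, Option 3 17, Option 4 7. Option 4 eliminated.
Round 2: Option 1 17, Option 2 8, Option 3 17. Option 2 eliminated.
Round 3: Option 1 25, Option 3 17. Option 1 has a majority (≥22).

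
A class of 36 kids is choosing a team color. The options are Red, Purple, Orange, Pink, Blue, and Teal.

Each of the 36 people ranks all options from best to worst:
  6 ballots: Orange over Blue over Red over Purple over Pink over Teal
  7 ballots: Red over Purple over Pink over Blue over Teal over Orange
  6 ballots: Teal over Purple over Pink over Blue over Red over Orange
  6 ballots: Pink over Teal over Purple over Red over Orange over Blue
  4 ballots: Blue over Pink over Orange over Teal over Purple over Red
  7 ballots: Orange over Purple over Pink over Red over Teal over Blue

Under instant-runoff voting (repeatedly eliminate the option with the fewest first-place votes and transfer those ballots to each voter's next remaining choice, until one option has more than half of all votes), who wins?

Round 1: Red 7, Purple 0, Orange 13, Pink 6, Blue 4, Teal 6. Purple eliminated.
Round 2: Red 7, Orange 13, Pink 6, Blue 4, Teal 6. Blue eliminated.
Round 3: Red 7, Orange 13, Pink 10, Teal 6. Teal eliminated.
Round 4: Red 7, Orange 13, Pink 16. Red eliminated.
Round 5: Orange 13, Pink 23. Pink has a majority (≥19).

Pink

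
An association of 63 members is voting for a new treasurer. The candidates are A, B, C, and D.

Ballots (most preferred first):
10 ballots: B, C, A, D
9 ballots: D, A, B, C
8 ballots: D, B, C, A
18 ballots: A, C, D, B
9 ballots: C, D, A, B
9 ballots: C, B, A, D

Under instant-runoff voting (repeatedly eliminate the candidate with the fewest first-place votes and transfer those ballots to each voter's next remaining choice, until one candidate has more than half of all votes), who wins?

Round 1: A 18, B 10, C 18, D 17. B eliminated.
Round 2: A 18, C 28, D 17. D eliminated.
Round 3: A 27, C 36. C has a majority (≥32).

C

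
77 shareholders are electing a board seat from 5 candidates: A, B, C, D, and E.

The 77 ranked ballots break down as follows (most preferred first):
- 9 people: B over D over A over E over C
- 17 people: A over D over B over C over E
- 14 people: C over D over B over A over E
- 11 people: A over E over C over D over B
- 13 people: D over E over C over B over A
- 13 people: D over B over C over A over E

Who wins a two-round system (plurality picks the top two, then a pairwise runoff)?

Round 1 first-place votes: A 28, B 9, C 14, D 26, E 0. A and D advance.
Runoff: A is ranked above D on 28 ballots, D above A on 49.

D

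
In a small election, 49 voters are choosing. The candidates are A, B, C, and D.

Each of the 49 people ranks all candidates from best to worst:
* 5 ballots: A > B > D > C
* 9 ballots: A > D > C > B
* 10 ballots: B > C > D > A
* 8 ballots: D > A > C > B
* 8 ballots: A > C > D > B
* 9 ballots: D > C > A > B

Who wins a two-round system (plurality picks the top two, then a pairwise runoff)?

D

Round 1 first-place votes: A 22, B 10, C 0, D 17. A and D advance.
Runoff: A is ranked above D on 22 ballots, D above A on 27.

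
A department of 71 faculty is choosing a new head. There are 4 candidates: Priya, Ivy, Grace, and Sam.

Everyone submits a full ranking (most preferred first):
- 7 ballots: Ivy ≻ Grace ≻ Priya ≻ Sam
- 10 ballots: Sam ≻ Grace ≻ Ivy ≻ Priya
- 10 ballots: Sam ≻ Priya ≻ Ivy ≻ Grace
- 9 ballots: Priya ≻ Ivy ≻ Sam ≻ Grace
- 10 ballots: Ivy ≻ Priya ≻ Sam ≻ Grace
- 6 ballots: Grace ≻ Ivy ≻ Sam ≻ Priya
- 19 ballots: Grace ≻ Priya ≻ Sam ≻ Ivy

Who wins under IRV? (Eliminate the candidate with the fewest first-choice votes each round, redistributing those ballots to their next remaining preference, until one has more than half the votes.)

Ivy

Round 1: Priya 9, Ivy 17, Grace 25, Sam 20. Priya eliminated.
Round 2: Ivy 26, Grace 25, Sam 20. Sam eliminated.
Round 3: Ivy 36, Grace 35. Ivy has a majority (≥36).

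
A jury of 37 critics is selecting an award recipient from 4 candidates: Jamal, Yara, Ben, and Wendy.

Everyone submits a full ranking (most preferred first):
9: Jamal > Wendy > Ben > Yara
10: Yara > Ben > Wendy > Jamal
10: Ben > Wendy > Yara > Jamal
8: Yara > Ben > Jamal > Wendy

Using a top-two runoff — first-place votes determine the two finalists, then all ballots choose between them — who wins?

Ben

Round 1 first-place votes: Jamal 9, Yara 18, Ben 10, Wendy 0. Yara and Ben advance.
Runoff: Yara is ranked above Ben on 18 ballots, Ben above Yara on 19.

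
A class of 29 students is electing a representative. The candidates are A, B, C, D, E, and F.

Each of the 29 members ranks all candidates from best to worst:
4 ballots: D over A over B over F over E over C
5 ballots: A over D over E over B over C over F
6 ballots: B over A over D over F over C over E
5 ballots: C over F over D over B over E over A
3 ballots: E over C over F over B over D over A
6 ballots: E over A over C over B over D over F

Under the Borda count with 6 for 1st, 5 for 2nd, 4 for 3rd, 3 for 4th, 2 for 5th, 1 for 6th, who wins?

A

A: 4×5 + 5×6 + 6×5 + 5×1 + 3×1 + 6×5 = 118
B: 4×4 + 5×3 + 6×6 + 5×3 + 3×3 + 6×3 = 109
C: 4×1 + 5×2 + 6×2 + 5×6 + 3×5 + 6×4 = 95
D: 4×6 + 5×5 + 6×4 + 5×4 + 3×2 + 6×2 = 111
E: 4×2 + 5×4 + 6×1 + 5×2 + 3×6 + 6×6 = 98
F: 4×3 + 5×1 + 6×3 + 5×5 + 3×4 + 6×1 = 78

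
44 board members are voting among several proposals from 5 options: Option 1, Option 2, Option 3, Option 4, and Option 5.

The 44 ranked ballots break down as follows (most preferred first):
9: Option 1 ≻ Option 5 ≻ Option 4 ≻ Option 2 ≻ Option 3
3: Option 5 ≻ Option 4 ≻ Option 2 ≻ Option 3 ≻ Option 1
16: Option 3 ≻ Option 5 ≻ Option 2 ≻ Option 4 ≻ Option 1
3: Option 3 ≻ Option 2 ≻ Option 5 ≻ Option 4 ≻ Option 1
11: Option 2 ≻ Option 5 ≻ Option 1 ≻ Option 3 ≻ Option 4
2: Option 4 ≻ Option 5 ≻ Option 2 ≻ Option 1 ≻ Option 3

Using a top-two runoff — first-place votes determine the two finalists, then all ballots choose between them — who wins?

Round 1 first-place votes: Option 1 9, Option 2 11, Option 3 19, Option 4 2, Option 5 3. Option 3 and Option 2 advance.
Runoff: Option 3 is ranked above Option 2 on 19 ballots, Option 2 above Option 3 on 25.

Option 2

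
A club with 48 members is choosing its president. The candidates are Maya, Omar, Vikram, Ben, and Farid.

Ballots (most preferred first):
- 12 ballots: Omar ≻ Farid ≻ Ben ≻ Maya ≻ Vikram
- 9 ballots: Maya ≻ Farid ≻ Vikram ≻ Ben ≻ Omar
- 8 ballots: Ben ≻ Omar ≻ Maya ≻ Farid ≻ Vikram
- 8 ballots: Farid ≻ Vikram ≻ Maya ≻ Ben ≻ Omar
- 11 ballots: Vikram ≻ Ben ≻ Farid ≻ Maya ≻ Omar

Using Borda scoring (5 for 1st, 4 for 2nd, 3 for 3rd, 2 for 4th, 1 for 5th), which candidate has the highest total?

Maya: 12×2 + 9×5 + 8×3 + 8×3 + 11×2 = 139
Omar: 12×5 + 9×1 + 8×4 + 8×1 + 11×1 = 120
Vikram: 12×1 + 9×3 + 8×1 + 8×4 + 11×5 = 134
Ben: 12×3 + 9×2 + 8×5 + 8×2 + 11×4 = 154
Farid: 12×4 + 9×4 + 8×2 + 8×5 + 11×3 = 173

Farid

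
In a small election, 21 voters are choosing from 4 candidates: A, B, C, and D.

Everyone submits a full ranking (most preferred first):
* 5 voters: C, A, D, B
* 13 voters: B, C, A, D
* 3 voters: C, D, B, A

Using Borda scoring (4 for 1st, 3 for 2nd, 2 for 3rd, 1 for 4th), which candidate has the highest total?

C

A: 5×3 + 13×2 + 3×1 = 44
B: 5×1 + 13×4 + 3×2 = 63
C: 5×4 + 13×3 + 3×4 = 71
D: 5×2 + 13×1 + 3×3 = 32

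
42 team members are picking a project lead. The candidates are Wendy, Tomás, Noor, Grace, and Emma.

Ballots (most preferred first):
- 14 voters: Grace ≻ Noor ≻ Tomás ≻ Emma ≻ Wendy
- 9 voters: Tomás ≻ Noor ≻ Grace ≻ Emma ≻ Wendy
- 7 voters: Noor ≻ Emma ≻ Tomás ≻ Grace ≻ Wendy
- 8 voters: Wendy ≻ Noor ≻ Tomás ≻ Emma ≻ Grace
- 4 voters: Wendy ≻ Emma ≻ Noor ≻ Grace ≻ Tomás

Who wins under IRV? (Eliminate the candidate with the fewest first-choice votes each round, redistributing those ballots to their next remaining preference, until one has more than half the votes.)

Round 1: Wendy 12, Tomás 9, Noor 7, Grace 14, Emma 0. Emma eliminated.
Round 2: Wendy 12, Tomás 9, Noor 7, Grace 14. Noor eliminated.
Round 3: Wendy 12, Tomás 16, Grace 14. Wendy eliminated.
Round 4: Tomás 24, Grace 18. Tomás has a majority (≥22).

Tomás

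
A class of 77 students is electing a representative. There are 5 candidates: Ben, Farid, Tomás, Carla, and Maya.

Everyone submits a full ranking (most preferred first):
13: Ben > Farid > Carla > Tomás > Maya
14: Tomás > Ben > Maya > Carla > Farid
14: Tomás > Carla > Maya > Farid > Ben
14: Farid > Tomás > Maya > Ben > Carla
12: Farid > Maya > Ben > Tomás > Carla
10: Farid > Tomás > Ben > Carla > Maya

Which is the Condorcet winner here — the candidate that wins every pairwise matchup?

Farid

Farid vs Ben: 50–27
Farid vs Tomás: 49–28
Farid vs Carla: 49–28
Farid vs Maya: 49–28
Farid beats every other candidate.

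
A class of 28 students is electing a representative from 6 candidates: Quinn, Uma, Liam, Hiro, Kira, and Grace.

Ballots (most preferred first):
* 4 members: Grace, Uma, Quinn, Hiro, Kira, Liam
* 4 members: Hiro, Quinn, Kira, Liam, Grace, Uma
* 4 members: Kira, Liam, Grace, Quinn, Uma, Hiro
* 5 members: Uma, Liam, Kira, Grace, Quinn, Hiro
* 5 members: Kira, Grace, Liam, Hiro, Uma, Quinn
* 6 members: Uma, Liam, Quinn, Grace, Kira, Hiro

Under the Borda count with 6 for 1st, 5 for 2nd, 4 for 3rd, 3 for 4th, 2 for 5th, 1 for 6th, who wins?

Liam

Quinn: 4×4 + 4×5 + 4×3 + 5×2 + 5×1 + 6×4 = 87
Uma: 4×5 + 4×1 + 4×2 + 5×6 + 5×2 + 6×6 = 108
Liam: 4×1 + 4×3 + 4×5 + 5×5 + 5×4 + 6×5 = 111
Hiro: 4×3 + 4×6 + 4×1 + 5×1 + 5×3 + 6×1 = 66
Kira: 4×2 + 4×4 + 4×6 + 5×4 + 5×6 + 6×2 = 110
Grace: 4×6 + 4×2 + 4×4 + 5×3 + 5×5 + 6×3 = 106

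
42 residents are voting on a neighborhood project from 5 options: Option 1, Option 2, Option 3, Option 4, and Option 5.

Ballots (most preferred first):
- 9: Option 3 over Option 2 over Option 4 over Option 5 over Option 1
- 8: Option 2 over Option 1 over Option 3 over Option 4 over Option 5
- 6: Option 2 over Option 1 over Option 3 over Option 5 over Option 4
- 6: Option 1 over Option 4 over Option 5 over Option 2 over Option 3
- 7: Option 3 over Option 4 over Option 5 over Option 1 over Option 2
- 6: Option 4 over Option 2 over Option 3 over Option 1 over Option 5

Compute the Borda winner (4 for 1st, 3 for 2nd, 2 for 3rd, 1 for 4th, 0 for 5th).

Option 1: 9×0 + 8×3 + 6×3 + 6×4 + 7×1 + 6×1 = 79
Option 2: 9×3 + 8×4 + 6×4 + 6×1 + 7×0 + 6×3 = 107
Option 3: 9×4 + 8×2 + 6×2 + 6×0 + 7×4 + 6×2 = 104
Option 4: 9×2 + 8×1 + 6×0 + 6×3 + 7×3 + 6×4 = 89
Option 5: 9×1 + 8×0 + 6×1 + 6×2 + 7×2 + 6×0 = 41

Option 2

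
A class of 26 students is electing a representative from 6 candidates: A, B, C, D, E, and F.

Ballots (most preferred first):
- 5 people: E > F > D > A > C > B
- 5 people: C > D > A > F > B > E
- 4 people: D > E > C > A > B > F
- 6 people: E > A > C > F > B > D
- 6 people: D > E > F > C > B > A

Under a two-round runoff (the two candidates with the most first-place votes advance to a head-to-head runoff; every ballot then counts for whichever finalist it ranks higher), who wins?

Round 1 first-place votes: A 0, B 0, C 5, D 10, E 11, F 0. E and D advance.
Runoff: E is ranked above D on 11 ballots, D above E on 15.

D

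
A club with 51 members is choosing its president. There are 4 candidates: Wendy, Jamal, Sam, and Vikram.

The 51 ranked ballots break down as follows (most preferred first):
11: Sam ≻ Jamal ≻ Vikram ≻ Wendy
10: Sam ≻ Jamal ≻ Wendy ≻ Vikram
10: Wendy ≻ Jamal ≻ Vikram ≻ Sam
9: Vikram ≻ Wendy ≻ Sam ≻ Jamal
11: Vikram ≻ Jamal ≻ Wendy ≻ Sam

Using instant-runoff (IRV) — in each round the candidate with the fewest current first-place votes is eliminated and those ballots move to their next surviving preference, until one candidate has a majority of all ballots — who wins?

Vikram

Round 1: Wendy 10, Jamal 0, Sam 21, Vikram 20. Jamal eliminated.
Round 2: Wendy 10, Sam 21, Vikram 20. Wendy eliminated.
Round 3: Sam 21, Vikram 30. Vikram has a majority (≥26).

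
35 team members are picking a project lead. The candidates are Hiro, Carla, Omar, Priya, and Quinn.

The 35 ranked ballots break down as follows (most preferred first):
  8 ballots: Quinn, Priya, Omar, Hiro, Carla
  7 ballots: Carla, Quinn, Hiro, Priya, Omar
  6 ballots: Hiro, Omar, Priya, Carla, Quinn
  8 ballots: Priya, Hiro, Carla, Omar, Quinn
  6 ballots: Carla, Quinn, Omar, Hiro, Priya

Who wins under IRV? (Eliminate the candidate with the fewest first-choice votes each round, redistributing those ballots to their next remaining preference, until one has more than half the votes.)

Priya

Round 1: Hiro 6, Carla 13, Omar 0, Priya 8, Quinn 8. Omar eliminated.
Round 2: Hiro 6, Carla 13, Priya 8, Quinn 8. Hiro eliminated.
Round 3: Carla 13, Priya 14, Quinn 8. Quinn eliminated.
Round 4: Carla 13, Priya 22. Priya has a majority (≥18).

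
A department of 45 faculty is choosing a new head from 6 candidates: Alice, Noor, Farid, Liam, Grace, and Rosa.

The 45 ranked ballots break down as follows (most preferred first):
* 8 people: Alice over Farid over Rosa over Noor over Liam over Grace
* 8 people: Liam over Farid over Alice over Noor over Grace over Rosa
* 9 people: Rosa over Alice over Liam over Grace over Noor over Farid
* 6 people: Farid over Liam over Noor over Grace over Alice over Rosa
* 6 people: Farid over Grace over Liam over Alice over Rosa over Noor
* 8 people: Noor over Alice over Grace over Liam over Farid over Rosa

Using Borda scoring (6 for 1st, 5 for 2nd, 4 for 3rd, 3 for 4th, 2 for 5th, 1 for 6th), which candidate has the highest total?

Alice

Alice: 8×6 + 8×4 + 9×5 + 6×2 + 6×3 + 8×5 = 195
Noor: 8×3 + 8×3 + 9×2 + 6×4 + 6×1 + 8×6 = 144
Farid: 8×5 + 8×5 + 9×1 + 6×6 + 6×6 + 8×2 = 177
Liam: 8×2 + 8×6 + 9×4 + 6×5 + 6×4 + 8×3 = 178
Grace: 8×1 + 8×2 + 9×3 + 6×3 + 6×5 + 8×4 = 131
Rosa: 8×4 + 8×1 + 9×6 + 6×1 + 6×2 + 8×1 = 120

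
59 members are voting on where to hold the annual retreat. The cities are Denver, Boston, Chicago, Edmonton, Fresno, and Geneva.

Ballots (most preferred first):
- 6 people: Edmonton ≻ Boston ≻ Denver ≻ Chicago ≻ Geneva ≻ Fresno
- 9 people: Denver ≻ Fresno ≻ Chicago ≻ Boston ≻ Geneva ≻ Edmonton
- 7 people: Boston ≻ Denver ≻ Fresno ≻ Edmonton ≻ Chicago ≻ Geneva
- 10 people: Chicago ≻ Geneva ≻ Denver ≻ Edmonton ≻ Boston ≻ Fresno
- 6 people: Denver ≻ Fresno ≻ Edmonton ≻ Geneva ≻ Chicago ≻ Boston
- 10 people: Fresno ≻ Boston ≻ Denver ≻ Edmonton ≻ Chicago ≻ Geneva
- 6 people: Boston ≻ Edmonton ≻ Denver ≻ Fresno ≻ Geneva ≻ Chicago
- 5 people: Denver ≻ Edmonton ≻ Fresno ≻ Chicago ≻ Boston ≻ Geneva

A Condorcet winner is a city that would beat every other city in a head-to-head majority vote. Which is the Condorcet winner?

Denver

Denver vs Boston: 30–29
Denver vs Chicago: 49–10
Denver vs Edmonton: 47–12
Denver vs Fresno: 49–10
Denver vs Geneva: 49–10
Denver beats every other city.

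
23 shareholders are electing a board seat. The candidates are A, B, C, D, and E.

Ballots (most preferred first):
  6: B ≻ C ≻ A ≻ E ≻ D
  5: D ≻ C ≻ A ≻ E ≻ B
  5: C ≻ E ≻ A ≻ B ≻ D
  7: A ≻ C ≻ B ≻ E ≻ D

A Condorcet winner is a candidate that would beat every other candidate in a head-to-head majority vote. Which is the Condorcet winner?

C vs A: 16–7
C vs B: 17–6
C vs D: 18–5
C vs E: 23–0
C beats every other candidate.

C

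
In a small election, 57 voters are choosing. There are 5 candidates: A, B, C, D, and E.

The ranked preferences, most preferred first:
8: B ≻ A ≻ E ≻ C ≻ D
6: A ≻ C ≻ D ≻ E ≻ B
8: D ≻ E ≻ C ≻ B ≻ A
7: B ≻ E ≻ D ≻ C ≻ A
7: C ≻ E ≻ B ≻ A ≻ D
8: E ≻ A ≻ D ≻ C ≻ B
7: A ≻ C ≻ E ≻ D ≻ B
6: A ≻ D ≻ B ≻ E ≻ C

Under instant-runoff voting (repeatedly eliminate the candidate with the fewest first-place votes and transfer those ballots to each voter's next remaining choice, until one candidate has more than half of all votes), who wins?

Round 1: A 19, B 15, C 7, D 8, E 8. C eliminated.
Round 2: A 19, B 15, D 8, E 15. D eliminated.
Round 3: A 19, B 15, E 23. B eliminated.
Round 4: A 27, E 30. E has a majority (≥29).

E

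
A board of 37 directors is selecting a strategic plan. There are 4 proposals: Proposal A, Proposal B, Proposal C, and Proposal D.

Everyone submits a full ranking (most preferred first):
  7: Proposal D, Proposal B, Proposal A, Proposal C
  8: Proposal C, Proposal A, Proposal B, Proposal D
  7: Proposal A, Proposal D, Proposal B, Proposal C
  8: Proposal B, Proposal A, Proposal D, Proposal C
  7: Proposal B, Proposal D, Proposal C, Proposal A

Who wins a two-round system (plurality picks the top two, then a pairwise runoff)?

Round 1 first-place votes: Proposal A 7, Proposal B 15, Proposal C 8, Proposal D 7. Proposal B and Proposal C advance.
Runoff: Proposal B is ranked above Proposal C on 29 ballots, Proposal C above Proposal B on 8.

Proposal B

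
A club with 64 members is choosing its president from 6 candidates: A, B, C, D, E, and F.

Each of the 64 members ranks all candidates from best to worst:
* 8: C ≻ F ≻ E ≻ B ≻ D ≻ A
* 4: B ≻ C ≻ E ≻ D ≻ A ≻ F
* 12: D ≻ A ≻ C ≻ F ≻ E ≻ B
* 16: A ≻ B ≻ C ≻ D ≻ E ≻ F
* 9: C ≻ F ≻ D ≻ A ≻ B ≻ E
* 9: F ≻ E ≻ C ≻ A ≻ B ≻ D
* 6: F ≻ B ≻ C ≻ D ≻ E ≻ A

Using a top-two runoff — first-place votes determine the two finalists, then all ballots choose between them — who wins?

C

Round 1 first-place votes: A 16, B 4, C 17, D 12, E 0, F 15. C and A advance.
Runoff: C is ranked above A on 36 ballots, A above C on 28.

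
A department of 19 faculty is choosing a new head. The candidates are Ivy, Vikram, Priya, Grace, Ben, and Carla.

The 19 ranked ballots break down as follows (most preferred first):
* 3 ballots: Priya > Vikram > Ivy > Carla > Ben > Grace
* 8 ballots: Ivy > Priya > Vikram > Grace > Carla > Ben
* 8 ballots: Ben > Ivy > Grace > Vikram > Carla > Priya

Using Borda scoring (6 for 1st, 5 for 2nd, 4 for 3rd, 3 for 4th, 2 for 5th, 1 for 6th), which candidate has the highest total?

Ivy

Ivy: 3×4 + 8×6 + 8×5 = 100
Vikram: 3×5 + 8×4 + 8×3 = 71
Priya: 3×6 + 8×5 + 8×1 = 66
Grace: 3×1 + 8×3 + 8×4 = 59
Ben: 3×2 + 8×1 + 8×6 = 62
Carla: 3×3 + 8×2 + 8×2 = 41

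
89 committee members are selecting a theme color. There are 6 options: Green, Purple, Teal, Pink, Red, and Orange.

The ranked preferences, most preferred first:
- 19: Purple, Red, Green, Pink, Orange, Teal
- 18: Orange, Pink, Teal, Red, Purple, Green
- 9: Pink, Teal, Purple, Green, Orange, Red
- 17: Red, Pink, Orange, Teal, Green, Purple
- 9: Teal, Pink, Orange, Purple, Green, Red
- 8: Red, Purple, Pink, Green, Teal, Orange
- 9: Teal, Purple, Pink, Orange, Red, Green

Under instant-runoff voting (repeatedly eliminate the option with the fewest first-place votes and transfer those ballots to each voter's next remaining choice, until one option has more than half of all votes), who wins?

Teal

Round 1: Green 0, Purple 19, Teal 18, Pink 9, Red 25, Orange 18. Green eliminated.
Round 2: Purple 19, Teal 18, Pink 9, Red 25, Orange 18. Pink eliminated.
Round 3: Purple 19, Teal 27, Red 25, Orange 18. Orange eliminated.
Round 4: Purple 19, Teal 45, Red 25. Teal has a majority (≥45).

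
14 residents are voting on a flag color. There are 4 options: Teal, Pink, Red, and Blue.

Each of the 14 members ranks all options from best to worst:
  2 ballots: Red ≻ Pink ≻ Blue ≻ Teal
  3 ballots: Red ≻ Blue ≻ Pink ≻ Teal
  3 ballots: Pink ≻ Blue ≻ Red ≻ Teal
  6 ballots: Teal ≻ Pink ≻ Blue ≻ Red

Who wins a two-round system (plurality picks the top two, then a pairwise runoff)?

Red

Round 1 first-place votes: Teal 6, Pink 3, Red 5, Blue 0. Teal and Red advance.
Runoff: Teal is ranked above Red on 6 ballots, Red above Teal on 8.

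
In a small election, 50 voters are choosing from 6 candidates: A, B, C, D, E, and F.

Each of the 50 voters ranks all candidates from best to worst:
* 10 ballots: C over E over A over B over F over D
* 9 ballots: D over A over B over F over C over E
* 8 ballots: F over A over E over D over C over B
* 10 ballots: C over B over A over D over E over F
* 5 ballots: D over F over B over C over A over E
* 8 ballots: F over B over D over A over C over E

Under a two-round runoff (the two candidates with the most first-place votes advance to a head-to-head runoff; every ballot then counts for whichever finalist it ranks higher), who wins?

F

Round 1 first-place votes: A 0, B 0, C 20, D 14, E 0, F 16. C and F advance.
Runoff: C is ranked above F on 20 ballots, F above C on 30.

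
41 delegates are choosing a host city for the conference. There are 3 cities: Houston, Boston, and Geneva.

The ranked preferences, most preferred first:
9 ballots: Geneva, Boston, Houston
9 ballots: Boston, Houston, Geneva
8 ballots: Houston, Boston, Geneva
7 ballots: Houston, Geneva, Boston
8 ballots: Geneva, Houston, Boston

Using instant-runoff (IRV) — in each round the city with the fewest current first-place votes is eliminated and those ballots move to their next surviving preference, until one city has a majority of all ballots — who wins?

Houston

Round 1: Houston 15, Boston 9, Geneva 17. Boston eliminated.
Round 2: Houston 24, Geneva 17. Houston has a majority (≥21).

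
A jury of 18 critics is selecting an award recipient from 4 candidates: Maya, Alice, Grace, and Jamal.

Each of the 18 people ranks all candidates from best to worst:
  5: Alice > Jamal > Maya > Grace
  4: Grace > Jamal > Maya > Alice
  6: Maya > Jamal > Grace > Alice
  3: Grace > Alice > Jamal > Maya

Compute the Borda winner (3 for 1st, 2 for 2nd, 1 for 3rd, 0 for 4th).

Maya: 5×1 + 4×1 + 6×3 + 3×0 = 27
Alice: 5×3 + 4×0 + 6×0 + 3×2 = 21
Grace: 5×0 + 4×3 + 6×1 + 3×3 = 27
Jamal: 5×2 + 4×2 + 6×2 + 3×1 = 33

Jamal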